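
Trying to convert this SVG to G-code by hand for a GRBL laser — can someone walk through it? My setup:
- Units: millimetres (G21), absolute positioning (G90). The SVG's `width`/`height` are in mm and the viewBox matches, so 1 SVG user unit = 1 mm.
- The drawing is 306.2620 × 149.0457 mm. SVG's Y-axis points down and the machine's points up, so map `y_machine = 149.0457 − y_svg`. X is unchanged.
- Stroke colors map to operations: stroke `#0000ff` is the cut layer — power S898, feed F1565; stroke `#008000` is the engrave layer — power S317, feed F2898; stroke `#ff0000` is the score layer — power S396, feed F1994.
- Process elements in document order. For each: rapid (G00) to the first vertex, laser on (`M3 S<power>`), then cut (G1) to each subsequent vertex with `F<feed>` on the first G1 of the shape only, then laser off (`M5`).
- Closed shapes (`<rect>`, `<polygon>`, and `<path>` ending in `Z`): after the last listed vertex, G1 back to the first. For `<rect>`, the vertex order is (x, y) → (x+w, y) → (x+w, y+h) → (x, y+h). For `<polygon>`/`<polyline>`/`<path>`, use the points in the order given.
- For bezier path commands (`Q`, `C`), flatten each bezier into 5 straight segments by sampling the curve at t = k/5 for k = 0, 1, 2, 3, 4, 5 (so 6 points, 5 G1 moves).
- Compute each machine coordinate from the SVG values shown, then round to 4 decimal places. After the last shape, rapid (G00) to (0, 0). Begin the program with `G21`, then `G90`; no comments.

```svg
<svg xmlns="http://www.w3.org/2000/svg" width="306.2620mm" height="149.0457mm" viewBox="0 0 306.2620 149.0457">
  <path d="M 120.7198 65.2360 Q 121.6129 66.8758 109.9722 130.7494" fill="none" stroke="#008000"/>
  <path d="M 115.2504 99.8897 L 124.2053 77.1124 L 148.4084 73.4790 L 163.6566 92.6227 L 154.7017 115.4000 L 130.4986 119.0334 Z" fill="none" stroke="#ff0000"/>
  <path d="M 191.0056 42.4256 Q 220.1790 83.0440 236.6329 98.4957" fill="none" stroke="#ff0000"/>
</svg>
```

1 u = 1 mm; y_m = 149.0457 − y.

[1] `<path>` quadratic bezier, #008000→engrave S317 F2898: (120.7198,83.8097) → (120.5757,80.6644) → (119.4289,72.5405) → (117.2794,59.4378) → (114.1271,41.3564) → (109.9722,18.2963)

[2] `<path>` regular polygon, #ff0000→score S396 F1994: (115.2504,49.1560) → (124.2053,71.9333) → (148.4084,75.5667) → (163.6566,56.4230) → (154.7017,33.6457) → (130.4986,30.0123) → (115.2504,49.1560) (closed)

[3] `<path>` quadratic bezier, #ff0000→score S396 F1994: (191.0056,106.6201) → (202.1662,91.3794) → (212.3092,78.1521) → (221.4347,66.9380) → (229.5426,57.7373) → (236.6329,50.5500)

G21
G90
G00 X120.7198 Y83.8097
M3 S317
G1 X120.5757 Y80.6644 F2898
G1 X119.4289 Y72.5405
G1 X117.2794 Y59.4378
G1 X114.1271 Y41.3564
G1 X109.9722 Y18.2963
M5
G00 X115.2504 Y49.1560
M3 S396
G1 X124.2053 Y71.9333 F1994
G1 X148.4084 Y75.5667
G1 X163.6566 Y56.4230
G1 X154.7017 Y33.6457
G1 X130.4986 Y30.0123
G1 X115.2504 Y49.1560
M5
G00 X191.0056 Y106.6201
M3 S396
G1 X202.1662 Y91.3794 F1994
G1 X212.3092 Y78.1521
G1 X221.4347 Y66.9380
G1 X229.5426 Y57.7373
G1 X236.6329 Y50.5500
M5
G00 X0.0000 Y0.0000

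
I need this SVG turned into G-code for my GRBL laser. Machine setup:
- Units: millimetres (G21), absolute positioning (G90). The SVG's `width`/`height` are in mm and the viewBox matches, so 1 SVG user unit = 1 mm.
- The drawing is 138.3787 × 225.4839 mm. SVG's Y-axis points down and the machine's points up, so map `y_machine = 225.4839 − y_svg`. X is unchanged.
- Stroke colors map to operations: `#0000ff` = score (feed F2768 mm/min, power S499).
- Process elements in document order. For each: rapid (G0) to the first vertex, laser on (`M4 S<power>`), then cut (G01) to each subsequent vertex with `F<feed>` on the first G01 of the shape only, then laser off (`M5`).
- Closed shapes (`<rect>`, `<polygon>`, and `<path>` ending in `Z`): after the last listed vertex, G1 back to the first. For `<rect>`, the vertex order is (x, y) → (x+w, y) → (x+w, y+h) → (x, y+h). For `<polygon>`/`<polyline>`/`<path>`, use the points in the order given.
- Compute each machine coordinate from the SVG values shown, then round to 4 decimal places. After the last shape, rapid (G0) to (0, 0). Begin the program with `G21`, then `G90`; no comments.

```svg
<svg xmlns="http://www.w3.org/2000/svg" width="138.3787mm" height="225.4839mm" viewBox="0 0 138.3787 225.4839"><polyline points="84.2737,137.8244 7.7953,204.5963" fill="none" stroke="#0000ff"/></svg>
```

1 u = 1 mm; y_m = 225.4839 − y.

[1] `<polyline>` line segment, #0000ff→score S499 F2768: (84.2737,87.6595) → (7.7953,20.8876)

G21
G90
G0 X84.2737 Y87.6595
M4 S499
G01 X7.7953 Y20.8876 F2768
M5
G0 X0.0000 Y0.0000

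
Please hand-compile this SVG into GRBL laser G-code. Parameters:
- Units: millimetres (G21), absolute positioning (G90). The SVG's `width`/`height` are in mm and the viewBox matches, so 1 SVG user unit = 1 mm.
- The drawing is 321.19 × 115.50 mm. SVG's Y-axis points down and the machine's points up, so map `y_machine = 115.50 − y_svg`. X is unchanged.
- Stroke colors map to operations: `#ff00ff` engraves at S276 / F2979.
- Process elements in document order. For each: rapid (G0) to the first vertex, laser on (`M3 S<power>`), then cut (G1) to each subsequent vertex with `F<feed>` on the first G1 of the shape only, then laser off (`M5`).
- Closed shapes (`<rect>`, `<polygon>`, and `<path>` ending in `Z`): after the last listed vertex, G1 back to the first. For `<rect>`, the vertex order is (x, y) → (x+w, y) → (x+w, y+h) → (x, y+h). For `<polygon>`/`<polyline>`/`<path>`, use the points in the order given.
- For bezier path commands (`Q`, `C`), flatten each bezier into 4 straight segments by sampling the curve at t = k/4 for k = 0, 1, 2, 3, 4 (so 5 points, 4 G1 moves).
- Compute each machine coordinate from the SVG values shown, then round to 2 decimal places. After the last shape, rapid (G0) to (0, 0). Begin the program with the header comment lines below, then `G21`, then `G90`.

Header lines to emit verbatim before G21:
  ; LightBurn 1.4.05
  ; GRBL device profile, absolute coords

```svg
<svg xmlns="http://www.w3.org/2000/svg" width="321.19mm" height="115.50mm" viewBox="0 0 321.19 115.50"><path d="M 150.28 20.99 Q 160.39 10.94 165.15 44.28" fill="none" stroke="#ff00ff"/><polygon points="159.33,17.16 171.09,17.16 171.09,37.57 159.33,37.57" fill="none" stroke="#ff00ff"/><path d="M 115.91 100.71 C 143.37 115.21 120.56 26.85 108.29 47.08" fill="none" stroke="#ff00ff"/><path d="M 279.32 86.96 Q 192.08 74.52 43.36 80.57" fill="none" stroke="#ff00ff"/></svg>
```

; LightBurn 1.4.05
; GRBL device profile, absolute coords
G21
G90
G0 X150.28 Y94.51
M3 S276
G1 X155.00 Y96.82 F2979
G1 X159.05 Y93.71
G1 X162.44 Y85.18
G1 X165.15 Y71.22
M5
G0 X159.33 Y98.34
M3 S276
G1 X171.09 Y98.34 F2979
G1 X171.09 Y77.93
G1 X159.33 Y77.93
G1 X159.33 Y98.34
M5
G0 X115.91 Y14.79
M3 S276
G1 X128.03 Y19.90 F2979
G1 X127.00 Y43.75
G1 X118.52 Y66.54
G1 X108.29 Y68.42
M5
G0 X279.32 Y28.54
M3 S276
G1 X231.86 Y33.60 F2979
G1 X176.71 Y36.36
G1 X113.88 Y36.80
G1 X43.36 Y34.93
M5
G0 X0.00 Y0.00

viewBox `0 0 321.19 115.50` with mm width/height → 1 unit = 1 mm. Flip: y_m = 115.50 − y_svg.

**Shape 1** — `<path>` quadratic bezier, stroke `#ff00ff` → engrave (S276, F2979). Control points (SVG): P0=(150.28,20.99), P1=(160.39,10.94), P2=(165.15,44.28); sampled at t=k/4. Machine vertices: (150.28,94.51) → (155.00,96.82) → (159.05,93.71) → (162.44,85.18) → (165.15,71.22). Open path.

**Shape 2** — `<polygon>` rectangle, stroke `#ff00ff` → engrave (S276, F2979). Machine vertices: (159.33,98.34) → (171.09,98.34) → (171.09,77.93) → (159.33,77.93) → (159.33,98.34). Closed: final G1 returns to the first vertex.

**Shape 3** — `<path>` cubic bezier, stroke `#ff00ff` → engrave (S276, F2979). Control points (SVG): P0=(115.91,100.71), P1=(143.37,115.21), P2=(120.56,26.85), P3=(108.29,47.08); sampled at t=k/4. Machine vertices: (115.91,14.79) → (128.03,19.90) → (127.00,43.75) → (118.52,66.54) → (108.29,68.42). Open path.

**Shape 4** — `<path>` quadratic bezier, stroke `#ff00ff` → engrave (S276, F2979). Control points (SVG): P0=(279.32,86.96), P1=(192.08,74.52), P2=(43.36,80.57); sampled at t=k/4. Machine vertices: (279.32,28.54) → (231.86,33.60) → (176.71,36.36) → (113.88,36.80) → (43.36,34.93). Open path.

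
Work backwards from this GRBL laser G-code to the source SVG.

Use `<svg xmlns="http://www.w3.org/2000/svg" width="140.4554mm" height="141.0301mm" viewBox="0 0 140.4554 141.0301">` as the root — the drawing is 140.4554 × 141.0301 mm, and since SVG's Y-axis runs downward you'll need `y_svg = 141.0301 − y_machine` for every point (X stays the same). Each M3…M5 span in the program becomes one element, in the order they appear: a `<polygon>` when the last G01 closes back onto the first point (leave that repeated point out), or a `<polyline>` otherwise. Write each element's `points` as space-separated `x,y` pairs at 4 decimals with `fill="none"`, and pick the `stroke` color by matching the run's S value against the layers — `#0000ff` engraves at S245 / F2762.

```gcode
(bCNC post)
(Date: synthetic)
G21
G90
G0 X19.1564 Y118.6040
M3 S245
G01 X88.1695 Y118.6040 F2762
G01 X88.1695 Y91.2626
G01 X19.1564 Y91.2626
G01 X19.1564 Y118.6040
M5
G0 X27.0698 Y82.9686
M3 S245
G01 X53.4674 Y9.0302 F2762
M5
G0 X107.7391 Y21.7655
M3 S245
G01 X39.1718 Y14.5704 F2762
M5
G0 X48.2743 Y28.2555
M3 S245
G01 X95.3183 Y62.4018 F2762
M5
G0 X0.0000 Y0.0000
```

<svg xmlns="http://www.w3.org/2000/svg" width="140.4554mm" height="141.0301mm" viewBox="0 0 140.4554 141.0301">
  <polygon points="19.1564,22.4261 88.1695,22.4261 88.1695,49.7675 19.1564,49.7675" fill="none" stroke="#0000ff"/>
  <polyline points="27.0698,58.0615 53.4674,131.9999" fill="none" stroke="#0000ff"/>
  <polyline points="107.7391,119.2646 39.1718,126.4597" fill="none" stroke="#0000ff"/>
  <polyline points="48.2743,112.7746 95.3183,78.6283" fill="none" stroke="#0000ff"/>
</svg>

Each laser-on run becomes one SVG element. Flip Y back into SVG space with y_svg = 141.0301 − y_machine. Every run uses S245, so all elements get stroke `#0000ff` (engrave).

Run 1: The run returns to its start, so emit a `<polygon>` with points (Y-flipped): 19.1564,22.4261 88.1695,22.4261 88.1695,49.7675 19.1564,49.7675.

Run 2: The run is open, so emit a `<polyline>` with points (Y-flipped): 27.0698,58.0615 53.4674,131.9999.

Run 3: The run is open, so emit a `<polyline>` with points (Y-flipped): 107.7391,119.2646 39.1718,126.4597.

Run 4: The run is open, so emit a `<polyline>` with points (Y-flipped): 48.2743,112.7746 95.3183,78.6283.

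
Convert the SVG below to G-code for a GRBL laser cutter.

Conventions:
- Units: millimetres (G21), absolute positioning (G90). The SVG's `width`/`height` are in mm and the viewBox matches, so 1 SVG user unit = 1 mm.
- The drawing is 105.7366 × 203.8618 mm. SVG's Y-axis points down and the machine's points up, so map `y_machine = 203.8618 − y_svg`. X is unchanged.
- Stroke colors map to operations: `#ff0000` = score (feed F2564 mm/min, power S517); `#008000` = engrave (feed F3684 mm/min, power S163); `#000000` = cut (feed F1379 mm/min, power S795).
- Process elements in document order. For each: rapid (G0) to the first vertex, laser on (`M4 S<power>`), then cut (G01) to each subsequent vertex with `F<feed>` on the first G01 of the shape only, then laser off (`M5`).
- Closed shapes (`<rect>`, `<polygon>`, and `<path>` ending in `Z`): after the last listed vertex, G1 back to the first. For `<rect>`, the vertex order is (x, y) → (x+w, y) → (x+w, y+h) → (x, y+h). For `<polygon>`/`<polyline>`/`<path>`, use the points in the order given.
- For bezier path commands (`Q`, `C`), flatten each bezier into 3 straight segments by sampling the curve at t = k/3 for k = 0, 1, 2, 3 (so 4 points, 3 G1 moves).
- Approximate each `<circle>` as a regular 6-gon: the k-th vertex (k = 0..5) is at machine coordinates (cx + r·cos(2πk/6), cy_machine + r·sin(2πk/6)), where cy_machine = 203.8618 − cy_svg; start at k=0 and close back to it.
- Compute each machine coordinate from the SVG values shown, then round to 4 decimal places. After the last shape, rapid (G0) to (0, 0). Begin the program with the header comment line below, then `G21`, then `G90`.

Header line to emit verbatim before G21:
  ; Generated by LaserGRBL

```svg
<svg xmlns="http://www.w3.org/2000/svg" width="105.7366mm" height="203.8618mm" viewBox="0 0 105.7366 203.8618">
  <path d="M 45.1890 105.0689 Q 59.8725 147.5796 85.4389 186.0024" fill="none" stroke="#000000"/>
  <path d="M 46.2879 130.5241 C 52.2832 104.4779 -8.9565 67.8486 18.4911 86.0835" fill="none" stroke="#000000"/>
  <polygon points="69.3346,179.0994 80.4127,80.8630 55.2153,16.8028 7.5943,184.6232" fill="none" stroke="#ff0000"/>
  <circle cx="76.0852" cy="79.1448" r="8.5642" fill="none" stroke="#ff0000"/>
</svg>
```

viewBox `0 0 105.7366 203.8618` with mm width/height → 1 unit = 1 mm. Flip: y_m = 203.8618 − y_svg.

**Shape 1** — `<path>` quadratic bezier, stroke `#000000` → cut (S795, F1379). Control points (SVG): P0=(45.1890,105.0689), P1=(59.8725,147.5796), P2=(85.4389,186.0024); sampled at t=k/3. Machine vertices: (45.1890,98.7929) → (56.1872,70.9066) → (69.6038,43.9288) → (85.4389,17.8594). Open path.

**Shape 2** — `<path>` cubic bezier, stroke `#000000` → cut (S795, F1379). Control points (SVG): P0=(46.2879,130.5241), P1=(52.2832,104.4779), P2=(-8.9565,67.8486), P3=(18.4911,86.0835); sampled at t=k/3. Machine vertices: (46.2879,73.3377) → (35.6464,100.4876) → (14.8310,120.1491) → (18.4911,117.7783). Open path.

**Shape 3** — `<polygon>` closed polygon, stroke `#ff0000` → score (S517, F2564). Machine vertices: (69.3346,24.7624) → (80.4127,122.9988) → (55.2153,187.0590) → (7.5943,19.2386) → (69.3346,24.7624). Closed: final G1 returns to the first vertex.

**Shape 4** — `<circle>` circle, stroke `#ff0000` → score (S517, F2564). Machine vertices: (84.6494,124.7170) → (80.3673,132.1338) → (71.8031,132.1338) → (67.5210,124.7170) → (71.8031,117.3002) → (80.3673,117.3002) → (84.6494,124.7170). Closed: final G1 returns to the first vertex.

; Generated by LaserGRBL
G21
G90
G0 X45.1890 Y98.7929
M4 S795
G01 X56.1872 Y70.9066 F1379
G01 X69.6038 Y43.9288
G01 X85.4389 Y17.8594
M5
G0 X46.2879 Y73.3377
M4 S795
G01 X35.6464 Y100.4876 F1379
G01 X14.8310 Y120.1491
G01 X18.4911 Y117.7783
M5
G0 X69.3346 Y24.7624
M4 S517
G01 X80.4127 Y122.9988 F2564
G01 X55.2153 Y187.0590
G01 X7.5943 Y19.2386
G01 X69.3346 Y24.7624
M5
G0 X84.6494 Y124.7170
M4 S517
G01 X80.3673 Y132.1338 F2564
G01 X71.8031 Y132.1338
G01 X67.5210 Y124.7170
G01 X71.8031 Y117.3002
G01 X80.3673 Y117.3002
G01 X84.6494 Y124.7170
M5
G0 X0.0000 Y0.0000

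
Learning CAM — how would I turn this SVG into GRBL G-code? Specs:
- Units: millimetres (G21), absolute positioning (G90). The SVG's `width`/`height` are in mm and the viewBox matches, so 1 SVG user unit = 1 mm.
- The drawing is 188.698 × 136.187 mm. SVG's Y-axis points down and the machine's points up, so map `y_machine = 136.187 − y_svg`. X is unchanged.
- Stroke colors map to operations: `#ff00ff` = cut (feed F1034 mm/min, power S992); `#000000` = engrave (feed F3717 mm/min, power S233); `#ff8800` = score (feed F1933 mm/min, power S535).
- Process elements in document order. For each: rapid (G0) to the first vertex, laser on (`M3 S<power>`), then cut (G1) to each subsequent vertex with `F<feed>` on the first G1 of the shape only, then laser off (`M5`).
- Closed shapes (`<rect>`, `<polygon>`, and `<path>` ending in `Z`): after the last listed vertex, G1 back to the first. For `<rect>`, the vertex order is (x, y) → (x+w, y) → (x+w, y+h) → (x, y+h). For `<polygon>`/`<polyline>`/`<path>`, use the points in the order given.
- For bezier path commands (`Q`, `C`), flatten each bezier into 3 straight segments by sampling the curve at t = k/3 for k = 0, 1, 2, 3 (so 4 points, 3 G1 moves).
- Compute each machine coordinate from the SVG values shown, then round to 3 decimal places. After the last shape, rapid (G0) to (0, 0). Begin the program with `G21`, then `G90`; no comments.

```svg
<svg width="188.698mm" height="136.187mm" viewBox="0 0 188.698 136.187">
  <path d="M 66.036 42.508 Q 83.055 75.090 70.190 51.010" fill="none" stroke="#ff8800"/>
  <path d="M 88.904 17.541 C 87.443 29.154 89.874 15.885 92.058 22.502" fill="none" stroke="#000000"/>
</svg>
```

viewBox `0 0 188.698 136.187` with mm width/height → 1 unit = 1 mm. Flip: y_m = 136.187 − y_svg.

**Shape 1** — `<path>` quadratic bezier, stroke `#ff8800` → score (S535, F1933). Control points (SVG): P0=(66.036,42.508), P1=(83.055,75.090), P2=(70.190,51.010); sampled at t=k/3. Machine vertices: (66.036,93.679) → (74.062,78.253) → (75.446,75.419) → (70.190,85.177). Open path.

**Shape 2** — `<path>` cubic bezier, stroke `#000000` → engrave (S233, F3717). Control points (SVG): P0=(88.904,17.541), P1=(87.443,29.154), P2=(89.874,15.885), P3=(92.058,22.502); sampled at t=k/3. Machine vertices: (88.904,118.646) → (88.587,113.669) → (89.945,115.331) → (92.058,113.685). Open path.

G21
G90
G0 X66.036 Y93.679
M3 S535
G1 X74.062 Y78.253 F1933
G1 X75.446 Y75.419
G1 X70.190 Y85.177
M5
G0 X88.904 Y118.646
M3 S233
G1 X88.587 Y113.669 F3717
G1 X89.945 Y115.331
G1 X92.058 Y113.685
M5
G0 X0.000 Y0.000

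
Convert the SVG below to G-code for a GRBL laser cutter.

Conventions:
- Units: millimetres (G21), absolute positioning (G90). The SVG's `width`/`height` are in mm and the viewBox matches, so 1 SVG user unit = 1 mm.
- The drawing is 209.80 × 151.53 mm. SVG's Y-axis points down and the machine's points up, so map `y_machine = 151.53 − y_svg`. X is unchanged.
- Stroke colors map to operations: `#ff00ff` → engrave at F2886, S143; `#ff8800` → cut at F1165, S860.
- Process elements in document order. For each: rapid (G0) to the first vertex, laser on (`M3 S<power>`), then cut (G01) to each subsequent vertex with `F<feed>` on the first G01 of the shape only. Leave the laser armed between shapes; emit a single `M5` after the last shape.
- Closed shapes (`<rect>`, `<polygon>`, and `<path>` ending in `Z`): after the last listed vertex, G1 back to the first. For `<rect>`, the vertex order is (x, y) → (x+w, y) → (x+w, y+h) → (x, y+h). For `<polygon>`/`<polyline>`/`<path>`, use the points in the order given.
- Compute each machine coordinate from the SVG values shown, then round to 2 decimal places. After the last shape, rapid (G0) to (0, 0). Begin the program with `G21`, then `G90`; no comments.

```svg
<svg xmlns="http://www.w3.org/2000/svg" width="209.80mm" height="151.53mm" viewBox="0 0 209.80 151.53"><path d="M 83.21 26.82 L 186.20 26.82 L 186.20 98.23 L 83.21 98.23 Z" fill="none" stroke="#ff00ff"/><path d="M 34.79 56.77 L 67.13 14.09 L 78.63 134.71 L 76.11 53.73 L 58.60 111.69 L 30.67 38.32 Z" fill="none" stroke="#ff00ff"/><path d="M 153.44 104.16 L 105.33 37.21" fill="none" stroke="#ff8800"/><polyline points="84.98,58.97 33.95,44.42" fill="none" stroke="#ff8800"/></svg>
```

1 u = 1 mm; y_m = 151.53 − y.

[1] `<path>` rectangle, #ff00ff→engrave S143 F2886: (83.21,124.71) → (186.20,124.71) → (186.20,53.30) → (83.21,53.30) → (83.21,124.71) (closed)

[2] `<path>` closed polygon, #ff00ff→engrave S143 F2886: (34.79,94.76) → (67.13,137.44) → (78.63,16.82) → (76.11,97.80) → (58.60,39.84) → (30.67,113.21) → (34.79,94.76) (closed)

[3] `<path>` line segment, #ff8800→cut S860 F1165: (153.44,47.37) → (105.33,114.32)

[4] `<polyline>` line segment, #ff8800→cut S860 F1165: (84.98,92.56) → (33.95,107.11)

G21
G90
G0 X83.21 Y124.71
M3 S143
G01 X186.20 Y124.71 F2886
G01 X186.20 Y53.30
G01 X83.21 Y53.30
G01 X83.21 Y124.71
G0 X34.79 Y94.76
M3 S143
G01 X67.13 Y137.44 F2886
G01 X78.63 Y16.82
G01 X76.11 Y97.80
G01 X58.60 Y39.84
G01 X30.67 Y113.21
G01 X34.79 Y94.76
G0 X153.44 Y47.37
M3 S860
G01 X105.33 Y114.32 F1165
G0 X84.98 Y92.56
M3 S860
G01 X33.95 Y107.11 F1165
M5
G0 X0.00 Y0.00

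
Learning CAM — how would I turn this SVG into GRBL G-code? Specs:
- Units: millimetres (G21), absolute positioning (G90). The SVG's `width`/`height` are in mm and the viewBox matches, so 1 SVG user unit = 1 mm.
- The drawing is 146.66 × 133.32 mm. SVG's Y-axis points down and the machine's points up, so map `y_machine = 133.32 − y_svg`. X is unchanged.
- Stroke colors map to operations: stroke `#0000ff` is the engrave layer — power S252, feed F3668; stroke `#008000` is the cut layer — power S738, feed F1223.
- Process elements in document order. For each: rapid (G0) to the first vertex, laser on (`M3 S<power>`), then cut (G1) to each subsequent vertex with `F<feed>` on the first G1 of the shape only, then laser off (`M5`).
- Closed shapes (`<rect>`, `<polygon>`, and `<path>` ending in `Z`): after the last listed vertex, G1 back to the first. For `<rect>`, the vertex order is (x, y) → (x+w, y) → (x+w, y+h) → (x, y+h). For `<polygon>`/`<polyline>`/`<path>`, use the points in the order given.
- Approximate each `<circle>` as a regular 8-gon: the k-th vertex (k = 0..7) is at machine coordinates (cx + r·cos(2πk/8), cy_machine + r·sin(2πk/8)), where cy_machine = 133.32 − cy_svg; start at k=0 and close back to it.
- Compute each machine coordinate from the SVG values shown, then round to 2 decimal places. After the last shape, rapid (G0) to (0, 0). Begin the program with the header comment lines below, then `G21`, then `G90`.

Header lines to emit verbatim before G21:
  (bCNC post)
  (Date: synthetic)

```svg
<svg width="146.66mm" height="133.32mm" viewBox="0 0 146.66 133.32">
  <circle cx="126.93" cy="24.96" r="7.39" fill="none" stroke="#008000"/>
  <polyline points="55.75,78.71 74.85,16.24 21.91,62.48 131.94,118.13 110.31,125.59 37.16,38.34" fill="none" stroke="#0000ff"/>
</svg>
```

(bCNC post)
(Date: synthetic)
G21
G90
G0 X134.32 Y108.36
M3 S738
G1 X132.16 Y113.59 F1223
G1 X126.93 Y115.75
G1 X121.70 Y113.59
G1 X119.54 Y108.36
G1 X121.70 Y103.13
G1 X126.93 Y100.97
G1 X132.16 Y103.13
G1 X134.32 Y108.36
M5
G0 X55.75 Y54.61
M3 S252
G1 X74.85 Y117.08 F3668
G1 X21.91 Y70.84
G1 X131.94 Y15.19
G1 X110.31 Y7.73
G1 X37.16 Y94.98
M5
G0 X0.00 Y0.00

1 u = 1 mm; y_m = 133.32 − y.

[1] `<circle>` circle, #008000→cut S738 F1223: (134.32,108.36) → (132.16,113.59) → (126.93,115.75) → (121.70,113.59) → (119.54,108.36) → (121.70,103.13) → (126.93,100.97) → (132.16,103.13) → (134.32,108.36) (closed)

[2] `<polyline>` open polyline, #0000ff→engrave S252 F3668: (55.75,54.61) → (74.85,117.08) → (21.91,70.84) → (131.94,15.19) → (110.31,7.73) → (37.16,94.98)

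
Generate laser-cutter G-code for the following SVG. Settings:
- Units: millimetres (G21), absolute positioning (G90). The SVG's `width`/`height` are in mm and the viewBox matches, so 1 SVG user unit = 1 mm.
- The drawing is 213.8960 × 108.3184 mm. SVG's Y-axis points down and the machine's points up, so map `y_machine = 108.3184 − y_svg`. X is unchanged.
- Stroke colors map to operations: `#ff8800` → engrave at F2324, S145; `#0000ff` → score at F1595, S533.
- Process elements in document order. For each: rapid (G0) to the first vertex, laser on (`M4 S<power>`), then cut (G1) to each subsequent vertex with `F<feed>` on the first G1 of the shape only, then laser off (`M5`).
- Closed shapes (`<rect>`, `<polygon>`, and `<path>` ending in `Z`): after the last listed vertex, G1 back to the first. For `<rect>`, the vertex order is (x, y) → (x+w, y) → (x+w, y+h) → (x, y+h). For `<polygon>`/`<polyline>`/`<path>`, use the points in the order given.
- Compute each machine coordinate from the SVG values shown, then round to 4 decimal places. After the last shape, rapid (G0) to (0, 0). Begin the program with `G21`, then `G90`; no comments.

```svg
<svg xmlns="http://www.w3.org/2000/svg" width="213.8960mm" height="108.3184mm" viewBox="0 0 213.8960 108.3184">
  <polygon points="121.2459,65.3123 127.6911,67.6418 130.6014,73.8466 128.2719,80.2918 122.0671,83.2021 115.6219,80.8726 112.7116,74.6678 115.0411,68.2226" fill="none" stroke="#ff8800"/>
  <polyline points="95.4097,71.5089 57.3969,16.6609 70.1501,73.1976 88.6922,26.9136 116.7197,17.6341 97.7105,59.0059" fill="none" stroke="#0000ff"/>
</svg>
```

G21
G90
G0 X121.2459 Y43.0061
M4 S145
G1 X127.6911 Y40.6766 F2324
G1 X130.6014 Y34.4718
G1 X128.2719 Y28.0266
G1 X122.0671 Y25.1163
G1 X115.6219 Y27.4458
G1 X112.7116 Y33.6506
G1 X115.0411 Y40.0958
G1 X121.2459 Y43.0061
M5
G0 X95.4097 Y36.8095
M4 S533
G1 X57.3969 Y91.6575 F1595
G1 X70.1501 Y35.1208
G1 X88.6922 Y81.4048
G1 X116.7197 Y90.6843
G1 X97.7105 Y49.3125
M5
G0 X0.0000 Y0.0000

viewBox `0 0 213.8960 108.3184` with mm width/height → 1 unit = 1 mm. Flip: y_m = 108.3184 − y_svg.

**Shape 1** — `<polygon>` regular polygon, stroke `#ff8800` → engrave (S145, F2324). Machine vertices: (121.2459,43.0061) → (127.6911,40.6766) → (130.6014,34.4718) → (128.2719,28.0266) → (122.0671,25.1163) → (115.6219,27.4458) → (112.7116,33.6506) → (115.0411,40.0958) → (121.2459,43.0061). Closed: final G1 returns to the first vertex.

**Shape 2** — `<polyline>` open polyline, stroke `#0000ff` → score (S533, F1595). Machine vertices: (95.4097,36.8095) → (57.3969,91.6575) → (70.1501,35.1208) → (88.6922,81.4048) → (116.7197,90.6843) → (97.7105,49.3125). Open path.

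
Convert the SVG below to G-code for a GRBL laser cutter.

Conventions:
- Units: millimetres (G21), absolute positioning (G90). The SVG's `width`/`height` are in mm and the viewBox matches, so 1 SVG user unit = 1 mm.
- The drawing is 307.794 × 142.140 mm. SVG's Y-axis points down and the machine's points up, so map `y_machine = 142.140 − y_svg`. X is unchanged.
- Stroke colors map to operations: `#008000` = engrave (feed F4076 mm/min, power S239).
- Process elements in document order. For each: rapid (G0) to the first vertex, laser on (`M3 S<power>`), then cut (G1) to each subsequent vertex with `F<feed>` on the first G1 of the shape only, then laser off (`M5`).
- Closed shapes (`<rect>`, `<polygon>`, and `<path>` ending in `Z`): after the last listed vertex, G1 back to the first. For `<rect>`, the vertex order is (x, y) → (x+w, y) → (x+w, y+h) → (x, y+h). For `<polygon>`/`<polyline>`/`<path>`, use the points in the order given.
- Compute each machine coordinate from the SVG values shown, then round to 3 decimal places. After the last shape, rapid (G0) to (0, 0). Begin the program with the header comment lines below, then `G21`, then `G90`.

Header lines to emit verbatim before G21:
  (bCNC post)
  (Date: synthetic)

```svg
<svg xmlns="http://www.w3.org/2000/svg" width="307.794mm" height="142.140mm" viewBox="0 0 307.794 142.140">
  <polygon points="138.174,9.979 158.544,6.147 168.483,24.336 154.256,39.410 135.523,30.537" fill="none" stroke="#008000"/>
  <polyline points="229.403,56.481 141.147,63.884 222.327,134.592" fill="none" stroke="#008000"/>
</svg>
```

viewBox `0 0 307.794 142.140` with mm width/height → 1 unit = 1 mm. Flip: y_m = 142.140 − y_svg.

**Shape 1** — `<polygon>` regular polygon, stroke `#008000` → engrave (S239, F4076). Machine vertices: (138.174,132.161) → (158.544,135.993) → (168.483,117.804) → (154.256,102.730) → (135.523,111.603) → (138.174,132.161). Closed: final G1 returns to the first vertex.

**Shape 2** — `<polyline>` open polyline, stroke `#008000` → engrave (S239, F4076). Machine vertices: (229.403,85.659) → (141.147,78.256) → (222.327,7.548). Open path.

(bCNC post)
(Date: synthetic)
G21
G90
G0 X138.174 Y132.161
M3 S239
G1 X158.544 Y135.993 F4076
G1 X168.483 Y117.804
G1 X154.256 Y102.730
G1 X135.523 Y111.603
G1 X138.174 Y132.161
M5
G0 X229.403 Y85.659
M3 S239
G1 X141.147 Y78.256 F4076
G1 X222.327 Y7.548
M5
G0 X0.000 Y0.000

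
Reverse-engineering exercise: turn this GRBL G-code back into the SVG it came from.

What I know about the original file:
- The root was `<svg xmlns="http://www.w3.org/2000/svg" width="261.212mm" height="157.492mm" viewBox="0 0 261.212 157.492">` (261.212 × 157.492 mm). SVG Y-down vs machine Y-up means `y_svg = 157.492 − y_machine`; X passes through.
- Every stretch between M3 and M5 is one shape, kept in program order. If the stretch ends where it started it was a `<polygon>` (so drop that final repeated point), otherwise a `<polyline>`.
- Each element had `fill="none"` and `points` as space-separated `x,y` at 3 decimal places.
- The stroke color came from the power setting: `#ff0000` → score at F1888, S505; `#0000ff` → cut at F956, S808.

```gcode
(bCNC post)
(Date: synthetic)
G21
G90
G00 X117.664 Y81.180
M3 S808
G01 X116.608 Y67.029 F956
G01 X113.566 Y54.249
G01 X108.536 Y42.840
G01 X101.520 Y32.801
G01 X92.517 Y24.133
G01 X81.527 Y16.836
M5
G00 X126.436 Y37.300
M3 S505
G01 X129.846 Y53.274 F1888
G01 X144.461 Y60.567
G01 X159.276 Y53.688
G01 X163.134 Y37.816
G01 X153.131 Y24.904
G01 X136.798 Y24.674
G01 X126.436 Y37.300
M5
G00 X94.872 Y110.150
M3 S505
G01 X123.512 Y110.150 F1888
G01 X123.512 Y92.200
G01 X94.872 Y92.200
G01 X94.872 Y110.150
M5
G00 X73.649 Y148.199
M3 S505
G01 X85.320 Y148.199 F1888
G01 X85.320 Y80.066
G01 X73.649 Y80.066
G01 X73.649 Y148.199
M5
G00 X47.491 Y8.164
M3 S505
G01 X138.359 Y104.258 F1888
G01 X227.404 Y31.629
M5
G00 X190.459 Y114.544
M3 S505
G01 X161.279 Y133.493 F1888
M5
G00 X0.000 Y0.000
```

<svg xmlns="http://www.w3.org/2000/svg" width="261.212mm" height="157.492mm" viewBox="0 0 261.212 157.492">
  <polyline points="117.664,76.312 116.608,90.463 113.566,103.243 108.536,114.652 101.520,124.691 92.517,133.359 81.527,140.656" fill="none" stroke="#0000ff"/>
  <polygon points="126.436,120.192 129.846,104.218 144.461,96.925 159.276,103.804 163.134,119.676 153.131,132.588 136.798,132.818" fill="none" stroke="#ff0000"/>
  <polygon points="94.872,47.342 123.512,47.342 123.512,65.292 94.872,65.292" fill="none" stroke="#ff0000"/>
  <polygon points="73.649,9.293 85.320,9.293 85.320,77.426 73.649,77.426" fill="none" stroke="#ff0000"/>
  <polyline points="47.491,149.328 138.359,53.234 227.404,125.863" fill="none" stroke="#ff0000"/>
  <polyline points="190.459,42.948 161.279,23.999" fill="none" stroke="#ff0000"/>
</svg>

Each laser-on run becomes one SVG element. Flip Y back into SVG space with y_svg = 157.492 − y_machine.

Run 1: power S808 maps to stroke `#0000ff` (cut). The run is open, so emit a `<polyline>` with points (Y-flipped): 117.664,76.312 116.608,90.463 113.566,103.243 108.536,114.652 101.520,124.691 92.517,133.359 81.527,140.656.

Run 2: power S505 maps to stroke `#ff0000` (score). The run returns to its start, so emit a `<polygon>` with points (Y-flipped): 126.436,120.192 129.846,104.218 144.461,96.925 159.276,103.804 163.134,119.676 153.131,132.588 136.798,132.818.

Run 3: the run's S505 means `#ff0000` (score). The run returns to its start, so emit a `<polygon>` with points (Y-flipped): 94.872,47.342 123.512,47.342 123.512,65.292 94.872,65.292.

Run 4: power S505 maps to stroke `#ff0000` (score). The run returns to its start, so emit a `<polygon>` with points (Y-flipped): 73.649,9.293 85.320,9.293 85.320,77.426 73.649,77.426.

Run 5: power S505 maps to stroke `#ff0000` (score). The run is open, so emit a `<polyline>` with points (Y-flipped): 47.491,149.328 138.359,53.234 227.404,125.863.

Run 6: power S505 maps to stroke `#ff0000` (score). The run is open, so emit a `<polyline>` with points (Y-flipped): 190.459,42.948 161.279,23.999.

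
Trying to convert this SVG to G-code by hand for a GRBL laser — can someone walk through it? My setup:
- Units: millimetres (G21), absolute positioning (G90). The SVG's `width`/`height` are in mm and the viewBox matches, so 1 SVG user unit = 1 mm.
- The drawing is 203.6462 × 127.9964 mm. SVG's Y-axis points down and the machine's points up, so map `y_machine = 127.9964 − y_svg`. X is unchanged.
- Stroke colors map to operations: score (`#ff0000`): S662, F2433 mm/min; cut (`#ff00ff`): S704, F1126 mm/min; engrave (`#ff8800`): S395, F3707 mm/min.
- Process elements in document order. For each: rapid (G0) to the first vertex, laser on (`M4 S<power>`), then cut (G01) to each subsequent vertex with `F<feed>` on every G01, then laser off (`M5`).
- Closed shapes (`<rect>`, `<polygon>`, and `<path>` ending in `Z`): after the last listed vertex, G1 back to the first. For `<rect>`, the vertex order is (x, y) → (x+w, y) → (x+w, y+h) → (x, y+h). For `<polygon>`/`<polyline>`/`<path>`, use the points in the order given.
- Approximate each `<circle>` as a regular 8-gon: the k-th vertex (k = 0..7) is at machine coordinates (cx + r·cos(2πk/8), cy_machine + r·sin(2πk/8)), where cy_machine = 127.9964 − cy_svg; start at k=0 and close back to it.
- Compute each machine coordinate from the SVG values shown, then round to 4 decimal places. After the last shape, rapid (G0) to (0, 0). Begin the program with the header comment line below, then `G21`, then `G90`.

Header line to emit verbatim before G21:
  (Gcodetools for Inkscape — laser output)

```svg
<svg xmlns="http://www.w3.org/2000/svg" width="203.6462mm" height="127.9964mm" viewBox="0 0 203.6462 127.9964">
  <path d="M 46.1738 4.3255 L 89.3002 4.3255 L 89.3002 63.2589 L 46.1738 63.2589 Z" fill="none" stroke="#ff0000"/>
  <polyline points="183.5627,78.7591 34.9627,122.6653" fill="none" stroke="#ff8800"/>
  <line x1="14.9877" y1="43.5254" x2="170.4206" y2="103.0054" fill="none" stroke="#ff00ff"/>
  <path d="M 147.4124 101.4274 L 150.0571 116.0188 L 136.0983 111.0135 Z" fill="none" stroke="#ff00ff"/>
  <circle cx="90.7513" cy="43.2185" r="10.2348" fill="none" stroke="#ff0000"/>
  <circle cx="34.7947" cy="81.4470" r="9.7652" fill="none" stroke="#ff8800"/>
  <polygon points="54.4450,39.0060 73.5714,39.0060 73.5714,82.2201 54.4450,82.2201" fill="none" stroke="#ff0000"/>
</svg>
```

Since the viewBox matches the mm dimensions, user units are millimetres directly. The only transform is the Y-flip y_m = 127.9964 − y_svg.

Shape 1 is a rectangle drawn with `<path>`. Its stroke #ff0000 means score at S662, F2433. After flipping Y the toolpath is (46.1738,123.6709) → (89.3002,123.6709) → (89.3002,64.7375) → (46.1738,64.7375) → (46.1738,123.6709), returning to the start.

Shape 2 is a line segment drawn with `<polyline>`. Its stroke #ff8800 means engrave at S395, F3707. After flipping Y the toolpath is (183.5627,49.2373) → (34.9627,5.3311).

Shape 3 is a line segment drawn with `<line>`. Its stroke #ff00ff means cut at S704, F1126. After flipping Y the toolpath is (14.9877,84.4710) → (170.4206,24.9910).

Shape 4 is a regular polygon drawn with `<path>`. Its stroke #ff00ff means cut at S704, F1126. After flipping Y the toolpath is (147.4124,26.5690) → (150.0571,11.9776) → (136.0983,16.9829) → (147.4124,26.5690), returning to the start.

Shape 5 is a circle drawn with `<circle>`. Its stroke #ff0000 means score at S662, F2433. After flipping Y the toolpath is (100.9861,84.7779) → (97.9884,92.0150) → (90.7513,95.0127) → (83.5142,92.0150) → (80.5165,84.7779) → (83.5142,77.5408) → (90.7513,74.5431) → (97.9884,77.5408) → (100.9861,84.7779), returning to the start.

Shape 6 is a circle drawn with `<circle>`. Its stroke #ff8800 means engrave at S395, F3707. After flipping Y the toolpath is (44.5599,46.5494) → (41.6997,53.4544) → (34.7947,56.3146) → (27.8897,53.4544) → (25.0295,46.5494) → (27.8897,39.6444) → (34.7947,36.7842) → (41.6997,39.6444) → (44.5599,46.5494), returning to the start.

Shape 7 is a rectangle drawn with `<polygon>`. Its stroke #ff0000 means score at S662, F2433. After flipping Y the toolpath is (54.4450,88.9904) → (73.5714,88.9904) → (73.5714,45.7763) → (54.4450,45.7763) → (54.4450,88.9904), returning to the start.

(Gcodetools for Inkscape — laser output)
G21
G90
G0 X46.1738 Y123.6709
M4 S662
G01 X89.3002 Y123.6709 F2433
G01 X89.3002 Y64.7375 F2433
G01 X46.1738 Y64.7375 F2433
G01 X46.1738 Y123.6709 F2433
M5
G0 X183.5627 Y49.2373
M4 S395
G01 X34.9627 Y5.3311 F3707
M5
G0 X14.9877 Y84.4710
M4 S704
G01 X170.4206 Y24.9910 F1126
M5
G0 X147.4124 Y26.5690
M4 S704
G01 X150.0571 Y11.9776 F1126
G01 X136.0983 Y16.9829 F1126
G01 X147.4124 Y26.5690 F1126
M5
G0 X100.9861 Y84.7779
M4 S662
G01 X97.9884 Y92.0150 F2433
G01 X90.7513 Y95.0127 F2433
G01 X83.5142 Y92.0150 F2433
G01 X80.5165 Y84.7779 F2433
G01 X83.5142 Y77.5408 F2433
G01 X90.7513 Y74.5431 F2433
G01 X97.9884 Y77.5408 F2433
G01 X100.9861 Y84.7779 F2433
M5
G0 X44.5599 Y46.5494
M4 S395
G01 X41.6997 Y53.4544 F3707
G01 X34.7947 Y56.3146 F3707
G01 X27.8897 Y53.4544 F3707
G01 X25.0295 Y46.5494 F3707
G01 X27.8897 Y39.6444 F3707
G01 X34.7947 Y36.7842 F3707
G01 X41.6997 Y39.6444 F3707
G01 X44.5599 Y46.5494 F3707
M5
G0 X54.4450 Y88.9904
M4 S662
G01 X73.5714 Y88.9904 F2433
G01 X73.5714 Y45.7763 F2433
G01 X54.4450 Y45.7763 F2433
G01 X54.4450 Y88.9904 F2433
M5
G0 X0.0000 Y0.0000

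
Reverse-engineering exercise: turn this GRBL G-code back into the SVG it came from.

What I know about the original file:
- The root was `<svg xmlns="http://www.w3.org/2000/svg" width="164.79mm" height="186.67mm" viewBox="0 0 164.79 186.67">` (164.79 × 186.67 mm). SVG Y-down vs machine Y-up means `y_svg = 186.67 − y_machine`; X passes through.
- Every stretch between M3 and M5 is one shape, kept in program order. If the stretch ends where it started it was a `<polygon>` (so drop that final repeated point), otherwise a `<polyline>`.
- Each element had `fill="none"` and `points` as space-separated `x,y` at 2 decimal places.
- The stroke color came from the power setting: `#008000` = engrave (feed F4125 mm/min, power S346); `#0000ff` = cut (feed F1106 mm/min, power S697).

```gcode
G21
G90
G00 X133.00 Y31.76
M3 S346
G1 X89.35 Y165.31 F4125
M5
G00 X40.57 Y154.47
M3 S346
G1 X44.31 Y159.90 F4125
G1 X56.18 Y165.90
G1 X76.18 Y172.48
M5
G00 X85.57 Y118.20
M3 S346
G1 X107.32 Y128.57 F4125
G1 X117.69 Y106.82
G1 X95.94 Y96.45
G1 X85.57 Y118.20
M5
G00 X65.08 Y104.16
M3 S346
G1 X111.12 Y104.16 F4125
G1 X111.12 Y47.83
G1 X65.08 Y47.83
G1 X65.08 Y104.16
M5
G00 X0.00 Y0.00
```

Machine Y-up, SVG Y-down with viewBox height 186.67, so y_svg = 186.67 − y_machine; X carries over. Every run uses S346, so all elements get stroke `#008000` (engrave).

Run 1: The run is open, so emit a `<polyline>` with points (Y-flipped): 133.00,154.91 89.35,21.36.

Run 2: The run is open, so emit a `<polyline>` with points (Y-flipped): 40.57,32.20 44.31,26.77 56.18,20.77 76.18,14.19.

Run 3: The run returns to its start, so emit a `<polygon>` with points (Y-flipped): 85.57,68.47 107.32,58.10 117.69,79.85 95.94,90.22.

Run 4: The run returns to its start, so emit a `<polygon>` with points (Y-flipped): 65.08,82.51 111.12,82.51 111.12,138.84 65.08,138.84.

<svg xmlns="http://www.w3.org/2000/svg" width="164.79mm" height="186.67mm" viewBox="0 0 164.79 186.67">
  <polyline points="133.00,154.91 89.35,21.36" fill="none" stroke="#008000"/>
  <polyline points="40.57,32.20 44.31,26.77 56.18,20.77 76.18,14.19" fill="none" stroke="#008000"/>
  <polygon points="85.57,68.47 107.32,58.10 117.69,79.85 95.94,90.22" fill="none" stroke="#008000"/>
  <polygon points="65.08,82.51 111.12,82.51 111.12,138.84 65.08,138.84" fill="none" stroke="#008000"/>
</svg>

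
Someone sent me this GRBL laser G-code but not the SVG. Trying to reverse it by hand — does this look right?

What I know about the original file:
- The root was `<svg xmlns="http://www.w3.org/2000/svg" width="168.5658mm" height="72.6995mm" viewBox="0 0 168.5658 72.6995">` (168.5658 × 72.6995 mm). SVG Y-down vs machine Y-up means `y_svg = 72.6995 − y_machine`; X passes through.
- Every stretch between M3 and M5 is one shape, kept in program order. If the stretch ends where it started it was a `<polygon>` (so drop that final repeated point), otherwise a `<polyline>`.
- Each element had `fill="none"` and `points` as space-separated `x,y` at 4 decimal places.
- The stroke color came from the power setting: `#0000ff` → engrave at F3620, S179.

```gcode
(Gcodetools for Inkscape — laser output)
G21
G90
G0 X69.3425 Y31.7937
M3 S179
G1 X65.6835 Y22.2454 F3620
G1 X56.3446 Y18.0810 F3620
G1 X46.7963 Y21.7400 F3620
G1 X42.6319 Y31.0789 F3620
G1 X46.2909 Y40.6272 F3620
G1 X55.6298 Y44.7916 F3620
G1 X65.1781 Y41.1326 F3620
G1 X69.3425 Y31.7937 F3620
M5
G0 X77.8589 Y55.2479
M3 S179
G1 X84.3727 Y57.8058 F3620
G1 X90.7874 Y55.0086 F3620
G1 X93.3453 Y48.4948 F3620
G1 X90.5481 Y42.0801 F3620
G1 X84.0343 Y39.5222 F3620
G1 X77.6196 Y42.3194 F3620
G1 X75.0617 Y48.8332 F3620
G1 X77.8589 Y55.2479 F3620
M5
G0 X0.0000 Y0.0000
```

Each laser-on run becomes one SVG element. Flip Y back into SVG space with y_svg = 72.6995 − y_machine. Every run uses S179, so all elements get stroke `#0000ff` (engrave).

Run 1: The run returns to its start, so emit a `<polygon>` with points (Y-flipped): 69.3425,40.9058 65.6835,50.4541 56.3446,54.6185 46.7963,50.9595 42.6319,41.6206 46.2909,32.0723 55.6298,27.9079 65.1781,31.5669.

Run 2: The run returns to its start, so emit a `<polygon>` with points (Y-flipped): 77.8589,17.4516 84.3727,14.8937 90.7874,17.6909 93.3453,24.2047 90.5481,30.6194 84.0343,33.1773 77.6196,30.3801 75.0617,23.8663.

<svg xmlns="http://www.w3.org/2000/svg" width="168.5658mm" height="72.6995mm" viewBox="0 0 168.5658 72.6995">
  <polygon points="69.3425,40.9058 65.6835,50.4541 56.3446,54.6185 46.7963,50.9595 42.6319,41.6206 46.2909,32.0723 55.6298,27.9079 65.1781,31.5669" fill="none" stroke="#0000ff"/>
  <polygon points="77.8589,17.4516 84.3727,14.8937 90.7874,17.6909 93.3453,24.2047 90.5481,30.6194 84.0343,33.1773 77.6196,30.3801 75.0617,23.8663" fill="none" stroke="#0000ff"/>
</svg>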